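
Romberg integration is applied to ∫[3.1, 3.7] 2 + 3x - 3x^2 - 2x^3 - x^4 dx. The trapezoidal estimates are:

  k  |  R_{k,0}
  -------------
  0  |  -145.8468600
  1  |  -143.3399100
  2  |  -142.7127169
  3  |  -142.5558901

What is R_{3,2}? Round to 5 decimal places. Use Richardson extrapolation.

-142.50361

Richardson extrapolation on the trapezoidal column (denominator 4−1=3):
R_{2,1} = -142.7127169 + (-142.7127169 − (-143.3399100))/3 = -142.5036525
R_{3,1} = -142.5558901 + (-142.5558901 − (-142.7127169))/3 = -142.5036145
R_{3,2} = -142.5036145 + (-142.5036145 − (-142.5036525))/15 = -142.5036120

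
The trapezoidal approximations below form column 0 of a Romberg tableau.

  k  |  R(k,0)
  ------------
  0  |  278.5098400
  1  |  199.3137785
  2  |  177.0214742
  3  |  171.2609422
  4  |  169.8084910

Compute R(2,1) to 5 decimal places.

R(2,1) = 177.0214742 + (177.0214742 − 199.3137785)/3 = 169.5907061

169.59071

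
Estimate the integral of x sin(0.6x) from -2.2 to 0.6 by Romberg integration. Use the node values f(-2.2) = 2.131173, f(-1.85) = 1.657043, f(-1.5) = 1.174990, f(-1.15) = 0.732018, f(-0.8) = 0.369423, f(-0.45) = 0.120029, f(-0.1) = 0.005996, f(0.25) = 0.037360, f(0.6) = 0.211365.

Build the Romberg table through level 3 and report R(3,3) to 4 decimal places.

R(0,0) (trapezoid, 1 panel, h=2.8000): 3.279553
R(1,0) (trapezoid, 2 panels, h=1.4000): 2.156969
R(2,0) (trapezoid, 4 panels, h=0.7000): 1.905175
R(3,0) (trapezoid, 8 panels, h=0.3500): 1.843845
R(1,1) = 2.156969 + (2.156969 − 3.279553)/3 = 1.782774
R(2,1) = 1.905175 + (1.905175 − 2.156969)/3 = 1.821244
R(3,1) = 1.843845 + (1.843845 − 1.905175)/3 = 1.823402
R(2,2) = 1.821244 + (1.821244 − 1.782774)/15 = 1.823809
R(3,2) = 1.823402 + (1.823402 − 1.821244)/15 = 1.823546
R(3,3) = 1.823546 + (1.823546 − 1.823809)/63 = 1.823542

1.8235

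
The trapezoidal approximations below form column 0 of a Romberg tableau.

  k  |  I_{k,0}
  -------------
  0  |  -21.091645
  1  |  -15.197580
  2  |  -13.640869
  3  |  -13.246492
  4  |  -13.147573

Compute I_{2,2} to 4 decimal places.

Richardson extrapolation on the trapezoidal column (denominator 4−1=3):
I_{1,1} = (4·(-15.197580) − (-21.091645)) / 3 = -13.232892
I_{2,1} = -13.640869 + (-13.640869 − (-15.197580))/3 = -13.121965
I_{2,2} = -13.121965 + (-13.121965 − (-13.232892))/15 = -13.114570

-13.1146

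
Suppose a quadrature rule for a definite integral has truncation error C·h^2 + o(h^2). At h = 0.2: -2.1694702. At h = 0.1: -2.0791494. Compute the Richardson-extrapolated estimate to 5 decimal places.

The leading error scales as h^2; refining by a factor of 2 reduces it by 2^2 = 4.
Extrapolated value = (4·A(h/2) − A(h)) / (4 − 1)
= (4·(-2.0791494) − (-2.1694702)) / 3
= -6.1471274 / 3 = -2.0490425

-2.04904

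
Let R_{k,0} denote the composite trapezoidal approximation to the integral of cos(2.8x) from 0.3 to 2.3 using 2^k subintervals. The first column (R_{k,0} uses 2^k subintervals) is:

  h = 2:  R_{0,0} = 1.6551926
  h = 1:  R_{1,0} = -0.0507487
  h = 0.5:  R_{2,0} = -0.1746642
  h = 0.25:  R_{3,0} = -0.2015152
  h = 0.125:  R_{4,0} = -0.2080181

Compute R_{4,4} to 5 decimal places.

-0.21017

Richardson extrapolation on the trapezoidal column (denominator 4−1=3):
R_{1,1} = -0.0507487 + (-0.0507487 − 1.6551926)/3 = -0.6193958
R_{2,1} = (4·(-0.1746642) − (-0.0507487)) / 3 = -0.2159694
R_{3,1} = (4·(-0.2015152) − (-0.1746642)) / 3 = -0.2104655
R_{4,1} = (4·(-0.2080181) − (-0.2015152)) / 3 = -0.2101857
R_{2,2} = -0.2159694 + (-0.2159694 − (-0.6193958))/15 = -0.1890743
R_{3,2} = -0.2104655 + (-0.2104655 − (-0.2159694))/15 = -0.2100986
R_{4,2} = (16·(-0.2101857) − (-0.2104655)) / 15 = -0.2101670
R_{3,3} = -0.2100986 + (-0.2100986 − (-0.1890743))/63 = -0.2104323
R_{4,3} = -0.2101670 + (-0.2101670 − (-0.2100986))/63 = -0.2101681
R_{4,4} = (256·(-0.2101681) − (-0.2104323)) / 255 = -0.2101671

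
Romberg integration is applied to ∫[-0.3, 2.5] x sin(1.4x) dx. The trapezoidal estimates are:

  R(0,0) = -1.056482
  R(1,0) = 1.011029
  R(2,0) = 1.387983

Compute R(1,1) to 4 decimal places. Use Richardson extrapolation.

1.7002

Richardson extrapolation on the trapezoidal column (denominator 4−1=3):
R(1,1) = 1.011029 + (1.011029 − (-1.056482))/3 = 1.700199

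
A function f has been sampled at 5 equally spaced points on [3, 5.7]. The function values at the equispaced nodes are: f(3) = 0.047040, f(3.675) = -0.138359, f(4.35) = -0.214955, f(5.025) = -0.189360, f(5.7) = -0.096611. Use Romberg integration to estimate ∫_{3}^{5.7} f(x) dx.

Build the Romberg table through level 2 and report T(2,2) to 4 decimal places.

-0.4024

T(0,0) (trapezoid, 1 panel, h=2.7000): -0.066921
T(1,0) (trapezoid, 2 panels, h=1.3500): -0.323650
T(2,0) (trapezoid, 4 panels, h=0.6750): -0.383035
T(1,1) = -0.323650 + (-0.323650 − (-0.066921))/3 = -0.409226
T(2,1) = -0.383035 + (-0.383035 − (-0.323650))/3 = -0.402830
T(2,2) = -0.402830 + (-0.402830 − (-0.409226))/15 = -0.402404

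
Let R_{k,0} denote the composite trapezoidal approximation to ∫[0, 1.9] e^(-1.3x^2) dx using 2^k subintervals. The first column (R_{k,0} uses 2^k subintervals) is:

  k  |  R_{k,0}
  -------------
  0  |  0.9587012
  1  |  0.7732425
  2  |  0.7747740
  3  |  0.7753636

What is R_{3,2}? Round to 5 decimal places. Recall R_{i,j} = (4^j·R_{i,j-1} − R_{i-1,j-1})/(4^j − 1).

Richardson extrapolation on the trapezoidal column (denominator 4−1=3):
R_{2,1} = (4·0.7747740 − 0.7732425) / 3 = 0.7752845
R_{3,1} = 0.7753636 + (0.7753636 − 0.7747740)/3 = 0.7755601
R_{3,2} = 0.7755601 + (0.7755601 − 0.7752845)/15 = 0.7755785
(Column j=1 coincides with Simpson's rule on the same nodes.)

0.77558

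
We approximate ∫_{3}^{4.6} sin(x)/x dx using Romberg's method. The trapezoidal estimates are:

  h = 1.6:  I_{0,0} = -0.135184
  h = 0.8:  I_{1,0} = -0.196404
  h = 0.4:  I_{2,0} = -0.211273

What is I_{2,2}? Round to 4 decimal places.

I_{1,1} = (4·(-0.196404) − (-0.135184)) / 3 = -0.216811
I_{2,1} = (4·(-0.211273) − (-0.196404)) / 3 = -0.216229
I_{2,2} = (16·(-0.216229) − (-0.216811)) / 15 = -0.216190
(Column j=1 coincides with Simpson's rule on the same nodes.)

-0.2162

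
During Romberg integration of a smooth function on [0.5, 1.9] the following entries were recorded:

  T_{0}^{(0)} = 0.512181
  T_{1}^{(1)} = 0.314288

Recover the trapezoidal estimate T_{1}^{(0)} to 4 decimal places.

0.3638

From T_{1}^{(1)} = (4·T_{1}^{(0)} − T_{0}^{(0)})/3, solve for T_{1}^{(0)}:
4·T_{1}^{(0)} = 3·0.314288 + 0.512181 = 1.455045
T_{1}^{(0)} = 0.363761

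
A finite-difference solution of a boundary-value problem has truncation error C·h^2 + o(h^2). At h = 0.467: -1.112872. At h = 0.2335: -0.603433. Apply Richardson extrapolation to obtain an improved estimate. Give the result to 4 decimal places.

Extrapolated value = (4·A(h/2) − A(h)) / (4 − 1)
= (4·(-0.603433) − (-1.112872)) / 3
= -1.300860 / 3 = -0.433620

-0.4336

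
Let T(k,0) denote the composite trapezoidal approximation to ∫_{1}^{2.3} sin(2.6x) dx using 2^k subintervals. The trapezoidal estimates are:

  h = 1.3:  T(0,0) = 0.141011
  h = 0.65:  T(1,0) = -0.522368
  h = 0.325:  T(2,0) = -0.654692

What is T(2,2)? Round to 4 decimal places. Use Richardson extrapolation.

T(1,1) = -0.522368 + (-0.522368 − 0.141011)/3 = -0.743494
T(2,1) = (4·(-0.654692) − (-0.522368)) / 3 = -0.698800
T(2,2) = -0.698800 + (-0.698800 − (-0.743494))/15 = -0.695820

-0.6958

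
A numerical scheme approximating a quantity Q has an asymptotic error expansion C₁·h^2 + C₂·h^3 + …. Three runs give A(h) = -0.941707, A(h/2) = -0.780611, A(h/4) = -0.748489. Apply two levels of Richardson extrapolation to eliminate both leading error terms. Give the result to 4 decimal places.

First eliminate the h^2 term (factor 2^2 = 4):
  B₁ = (4·(-0.780611) − (-0.941707))/3 = -0.726912
  B₂ = (4·(-0.748489) − (-0.780611))/3 = -0.737782
Then eliminate the h^3 term (factor 2^3 = 8):
  (8·(-0.737782) − (-0.726912))/7 = -0.739335

-0.7393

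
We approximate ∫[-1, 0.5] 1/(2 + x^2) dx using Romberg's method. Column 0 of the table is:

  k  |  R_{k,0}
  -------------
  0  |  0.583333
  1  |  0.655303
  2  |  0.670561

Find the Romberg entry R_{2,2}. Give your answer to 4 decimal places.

R_{1,1} = (4·0.655303 − 0.583333) / 3 = 0.679293
R_{2,1} = (4·0.670561 − 0.655303) / 3 = 0.675647
R_{2,2} = (16·0.675647 − 0.679293) / 15 = 0.675404

0.6754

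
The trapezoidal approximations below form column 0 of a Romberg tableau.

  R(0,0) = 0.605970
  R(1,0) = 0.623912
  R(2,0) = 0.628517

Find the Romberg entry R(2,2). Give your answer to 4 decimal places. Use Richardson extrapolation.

Richardson extrapolation on the trapezoidal column (denominator 4−1=3):
R(1,1) = 0.623912 + (0.623912 − 0.605970)/3 = 0.629893
R(2,1) = 0.628517 + (0.628517 − 0.623912)/3 = 0.630052
R(2,2) = 0.630052 + (0.630052 − 0.629893)/15 = 0.630063

0.6301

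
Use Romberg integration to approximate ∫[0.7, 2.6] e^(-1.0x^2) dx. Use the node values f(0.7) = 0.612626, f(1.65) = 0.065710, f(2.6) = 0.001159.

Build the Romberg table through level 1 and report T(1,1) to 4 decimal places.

T(0,0) (trapezoid, 1 panel, h=1.9000): 0.583096
T(1,0) (trapezoid, 2 panels, h=0.9500): 0.353972
T(1,1) = 0.353972 + (0.353972 − 0.583096)/3 = 0.277597

0.2776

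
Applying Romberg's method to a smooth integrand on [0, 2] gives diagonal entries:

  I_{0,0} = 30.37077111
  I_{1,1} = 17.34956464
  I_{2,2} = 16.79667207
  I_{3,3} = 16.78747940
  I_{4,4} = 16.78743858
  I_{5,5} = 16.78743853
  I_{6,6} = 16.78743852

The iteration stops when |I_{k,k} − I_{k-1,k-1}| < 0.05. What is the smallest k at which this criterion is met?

k = 3

|I_{1,1} − I_{0,0}| = 13.02120647 ≥ 0.05
|I_{2,2} − I_{1,1}| = 0.55289257 ≥ 0.05
|I_{3,3} − I_{2,2}| = 0.00919267 < 0.05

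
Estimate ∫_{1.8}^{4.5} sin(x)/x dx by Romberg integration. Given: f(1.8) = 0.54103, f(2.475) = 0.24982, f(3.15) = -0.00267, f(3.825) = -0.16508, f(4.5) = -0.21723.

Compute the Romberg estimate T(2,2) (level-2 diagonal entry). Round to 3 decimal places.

0.148

T(0,0) (trapezoid, 1 panel, h=2.7000): 0.43713
T(1,0) (trapezoid, 2 panels, h=1.3500): 0.21496
T(2,0) (trapezoid, 4 panels, h=0.6750): 0.16468
T(1,1) = 0.21496 + (0.21496 − 0.43713)/3 = 0.14090
T(2,1) = 0.16468 + (0.16468 − 0.21496)/3 = 0.14792
T(2,2) = 0.14792 + (0.14792 − 0.14090)/15 = 0.14839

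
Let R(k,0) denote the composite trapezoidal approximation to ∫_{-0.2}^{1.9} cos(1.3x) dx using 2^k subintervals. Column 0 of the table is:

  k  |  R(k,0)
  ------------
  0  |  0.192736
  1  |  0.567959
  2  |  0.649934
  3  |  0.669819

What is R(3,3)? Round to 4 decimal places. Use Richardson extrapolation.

R(1,1) = (4·0.567959 − 0.192736) / 3 = 0.693033
R(2,1) = (4·0.649934 − 0.567959) / 3 = 0.677259
R(3,1) = 0.669819 + (0.669819 − 0.649934)/3 = 0.676447
R(2,2) = 0.677259 + (0.677259 − 0.693033)/15 = 0.676207
R(3,2) = 0.676447 + (0.676447 − 0.677259)/15 = 0.676393
R(3,3) = (64·0.676393 − 0.676207) / 63 = 0.676396

0.6764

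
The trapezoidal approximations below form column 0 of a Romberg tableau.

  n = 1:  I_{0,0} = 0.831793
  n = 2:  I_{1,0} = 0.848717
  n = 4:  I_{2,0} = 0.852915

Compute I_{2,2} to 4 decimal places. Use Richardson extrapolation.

I_{1,1} = 0.848717 + (0.848717 − 0.831793)/3 = 0.854358
I_{2,1} = 0.852915 + (0.852915 − 0.848717)/3 = 0.854314
I_{2,2} = 0.854314 + (0.854314 − 0.854358)/15 = 0.854311
(Column j=1 coincides with Simpson's rule on the same nodes.)

0.8543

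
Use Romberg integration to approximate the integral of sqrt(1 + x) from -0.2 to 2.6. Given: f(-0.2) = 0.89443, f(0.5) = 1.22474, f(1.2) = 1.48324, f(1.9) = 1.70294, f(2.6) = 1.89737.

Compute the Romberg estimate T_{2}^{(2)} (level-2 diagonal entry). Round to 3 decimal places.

4.076

T_{0}^{(0)} (trapezoid, 1 panel, h=2.8000): 3.90852
T_{1}^{(0)} (trapezoid, 2 panels, h=1.4000): 4.03080
T_{2}^{(0)} (trapezoid, 4 panels, h=0.7000): 4.06477
T_{1}^{(1)} = 4.03080 + (4.03080 − 3.90852)/3 = 4.07156
T_{2}^{(1)} = 4.06477 + (4.06477 − 4.03080)/3 = 4.07609
T_{2}^{(2)} = 4.07609 + (4.07609 − 4.07156)/15 = 4.07639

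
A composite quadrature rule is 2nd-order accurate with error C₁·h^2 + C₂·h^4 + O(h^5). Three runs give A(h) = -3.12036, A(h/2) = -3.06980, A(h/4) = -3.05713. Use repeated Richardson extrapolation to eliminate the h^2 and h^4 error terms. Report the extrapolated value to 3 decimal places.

-3.053

First eliminate the h^2 term (factor 2^2 = 4):
  B₁ = (4·(-3.06980) − (-3.12036))/3 = -3.05295
  B₂ = (4·(-3.05713) − (-3.06980))/3 = -3.05291
Then eliminate the h^4 term (factor 2^4 = 16):
  (16·(-3.05291) − (-3.05295))/15 = -3.05291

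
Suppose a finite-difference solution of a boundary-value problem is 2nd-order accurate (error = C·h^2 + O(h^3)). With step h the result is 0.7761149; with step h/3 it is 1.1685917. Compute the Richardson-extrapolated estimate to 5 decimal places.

The leading error scales as h^2; refining by a factor of 3 reduces it by 3^2 = 9.
Extrapolated value = (9·A(h/3) − A(h)) / (9 − 1)
= (9·1.1685917 − 0.7761149) / 8
= 9.7412104 / 8 = 1.2176513

1.21765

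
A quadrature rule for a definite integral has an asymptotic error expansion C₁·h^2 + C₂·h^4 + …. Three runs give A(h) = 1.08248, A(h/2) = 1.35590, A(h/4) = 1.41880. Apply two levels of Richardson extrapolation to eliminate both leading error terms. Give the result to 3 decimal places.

1.439

First eliminate the h^2 term (factor 2^2 = 4):
  B₁ = (4·1.35590 − 1.08248)/3 = 1.44704
  B₂ = (4·1.41880 − 1.35590)/3 = 1.43977
Then eliminate the h^4 term (factor 2^4 = 16):
  (16·1.43977 − 1.44704)/15 = 1.43929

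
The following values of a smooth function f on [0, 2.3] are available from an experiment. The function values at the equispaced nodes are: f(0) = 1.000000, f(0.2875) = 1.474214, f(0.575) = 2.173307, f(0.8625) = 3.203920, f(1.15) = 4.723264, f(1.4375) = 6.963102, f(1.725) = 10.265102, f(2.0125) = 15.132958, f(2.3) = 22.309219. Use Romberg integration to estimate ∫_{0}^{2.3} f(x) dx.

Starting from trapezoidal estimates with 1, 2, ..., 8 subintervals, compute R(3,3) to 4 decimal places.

15.7846

R(0,0) (trapezoid, 1 panel, h=2.3000): 26.805602
R(1,0) (trapezoid, 2 panels, h=1.1500): 18.834555
R(2,0) (trapezoid, 4 panels, h=0.5750): 16.569362
R(3,0) (trapezoid, 8 panels, h=0.2875): 15.982262
R(1,1) = 18.834555 + (18.834555 − 26.805602)/3 = 16.177539
R(2,1) = 16.569362 + (16.569362 − 18.834555)/3 = 15.814298
R(3,1) = 15.982262 + (15.982262 − 16.569362)/3 = 15.786562
R(2,2) = 15.814298 + (15.814298 − 16.177539)/15 = 15.790082
R(3,2) = 15.786562 + (15.786562 − 15.814298)/15 = 15.784713
R(3,3) = 15.784713 + (15.784713 − 15.790082)/63 = 15.784628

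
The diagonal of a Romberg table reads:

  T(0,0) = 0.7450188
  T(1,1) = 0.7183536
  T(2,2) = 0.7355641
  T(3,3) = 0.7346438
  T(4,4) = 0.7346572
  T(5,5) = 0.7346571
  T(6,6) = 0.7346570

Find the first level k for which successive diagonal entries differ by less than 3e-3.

|T(1,1) − T(0,0)| = 0.0266652 ≥ 3e-3
|T(2,2) − T(1,1)| = 0.0172105 ≥ 3e-3
|T(3,3) − T(2,2)| = 0.0009203 < 3e-3

k = 3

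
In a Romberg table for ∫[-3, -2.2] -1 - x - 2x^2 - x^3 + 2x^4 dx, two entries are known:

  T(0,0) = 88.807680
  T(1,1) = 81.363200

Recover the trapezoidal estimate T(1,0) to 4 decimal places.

83.2243

From T(1,1) = (4·T(1,0) − T(0,0))/3, solve for T(1,0):
4·T(1,0) = 3·81.363200 + 88.807680 = 332.897280
T(1,0) = 83.224320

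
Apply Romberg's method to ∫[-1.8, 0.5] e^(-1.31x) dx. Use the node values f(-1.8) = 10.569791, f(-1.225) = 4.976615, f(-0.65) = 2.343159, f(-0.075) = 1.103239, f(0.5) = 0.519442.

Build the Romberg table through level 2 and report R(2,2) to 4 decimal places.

R(0,0) (trapezoid, 1 panel, h=2.3000): 12.752618
R(1,0) (trapezoid, 2 panels, h=1.1500): 9.070942
R(2,0) (trapezoid, 4 panels, h=0.5750): 8.031387
R(1,1) = 9.070942 + (9.070942 − 12.752618)/3 = 7.843717
R(2,1) = 8.031387 + (8.031387 − 9.070942)/3 = 7.684869
R(2,2) = 7.684869 + (7.684869 − 7.843717)/15 = 7.674279

7.6743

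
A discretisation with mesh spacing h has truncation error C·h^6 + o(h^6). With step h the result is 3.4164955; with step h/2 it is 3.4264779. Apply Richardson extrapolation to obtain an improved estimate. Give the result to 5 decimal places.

3.42664

The leading error scales as h^6; refining by a factor of 2 reduces it by 2^6 = 64.
Extrapolated value = (64·A(h/2) − A(h)) / (64 − 1)
= (64·3.4264779 − 3.4164955) / 63
= 215.8780901 / 63 = 3.4266364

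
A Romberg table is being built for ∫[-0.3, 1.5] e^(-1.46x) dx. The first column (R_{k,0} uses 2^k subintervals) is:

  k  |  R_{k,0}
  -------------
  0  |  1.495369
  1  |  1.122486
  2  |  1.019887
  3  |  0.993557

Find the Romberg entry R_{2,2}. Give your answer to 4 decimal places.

0.9849

Richardson extrapolation on the trapezoidal column (denominator 4−1=3):
R_{1,1} = 1.122486 + (1.122486 − 1.495369)/3 = 0.998192
R_{2,1} = (4·1.019887 − 1.122486) / 3 = 0.985687
R_{2,2} = (16·0.985687 − 0.998192) / 15 = 0.984853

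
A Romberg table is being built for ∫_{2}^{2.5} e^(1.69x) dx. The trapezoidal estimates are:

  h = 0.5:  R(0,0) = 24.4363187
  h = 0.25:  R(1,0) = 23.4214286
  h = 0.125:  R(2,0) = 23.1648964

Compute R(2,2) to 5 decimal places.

Richardson extrapolation on the trapezoidal column (denominator 4−1=3):
R(1,1) = 23.4214286 + (23.4214286 − 24.4363187)/3 = 23.0831319
R(2,1) = (4·23.1648964 − 23.4214286) / 3 = 23.0793857
R(2,2) = (16·23.0793857 − 23.0831319) / 15 = 23.0791360
(Column j=1 coincides with Simpson's rule on the same nodes.)

23.07914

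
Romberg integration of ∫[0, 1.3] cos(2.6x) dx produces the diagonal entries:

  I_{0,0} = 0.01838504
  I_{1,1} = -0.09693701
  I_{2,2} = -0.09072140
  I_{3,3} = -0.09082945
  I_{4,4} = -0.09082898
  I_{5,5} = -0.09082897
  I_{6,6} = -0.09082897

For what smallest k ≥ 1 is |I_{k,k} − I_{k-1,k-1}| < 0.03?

k = 2

|I_{1,1} − I_{0,0}| = 0.11532205 ≥ 0.03
|I_{2,2} − I_{1,1}| = 0.00621561 < 0.03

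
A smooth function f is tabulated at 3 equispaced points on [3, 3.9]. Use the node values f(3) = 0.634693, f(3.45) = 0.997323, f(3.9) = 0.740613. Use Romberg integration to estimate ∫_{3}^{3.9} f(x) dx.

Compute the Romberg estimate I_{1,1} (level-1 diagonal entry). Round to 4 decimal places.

0.8047

I_{0,0} (trapezoid, 1 panel, h=0.9000): 0.618888
I_{1,0} (trapezoid, 2 panels, h=0.4500): 0.758239
I_{1,1} = 0.758239 + (0.758239 − 0.618888)/3 = 0.804689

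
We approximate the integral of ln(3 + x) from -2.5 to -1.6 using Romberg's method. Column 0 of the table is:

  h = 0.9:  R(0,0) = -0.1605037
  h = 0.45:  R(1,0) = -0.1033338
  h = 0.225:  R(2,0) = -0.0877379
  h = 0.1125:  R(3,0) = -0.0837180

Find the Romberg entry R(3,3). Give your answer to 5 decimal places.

Richardson extrapolation on the trapezoidal column (denominator 4−1=3):
R(1,1) = -0.1033338 + (-0.1033338 − (-0.1605037))/3 = -0.0842772
R(2,1) = -0.0877379 + (-0.0877379 − (-0.1033338))/3 = -0.0825393
R(3,1) = -0.0837180 + (-0.0837180 − (-0.0877379))/3 = -0.0823780
R(2,2) = -0.0825393 + (-0.0825393 − (-0.0842772))/15 = -0.0824234
R(3,2) = -0.0823780 + (-0.0823780 − (-0.0825393))/15 = -0.0823672
R(3,3) = (64·(-0.0823672) − (-0.0824234)) / 63 = -0.0823663
(Column j=1 coincides with Simpson's rule on the same nodes.)

-0.08237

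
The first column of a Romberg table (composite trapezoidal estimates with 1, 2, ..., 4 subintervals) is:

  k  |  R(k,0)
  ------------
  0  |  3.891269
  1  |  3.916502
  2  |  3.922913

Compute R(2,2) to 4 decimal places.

3.9251

Richardson extrapolation on the trapezoidal column (denominator 4−1=3):
R(1,1) = (4·3.916502 − 3.891269) / 3 = 3.924913
R(2,1) = (4·3.922913 − 3.916502) / 3 = 3.925050
R(2,2) = 3.925050 + (3.925050 − 3.924913)/15 = 3.925059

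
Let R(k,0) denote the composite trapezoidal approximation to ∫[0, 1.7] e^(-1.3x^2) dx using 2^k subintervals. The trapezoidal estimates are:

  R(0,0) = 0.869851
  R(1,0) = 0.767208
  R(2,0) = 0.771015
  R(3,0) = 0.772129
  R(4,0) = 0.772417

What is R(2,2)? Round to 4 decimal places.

0.7749

R(1,1) = (4·0.767208 − 0.869851) / 3 = 0.732994
R(2,1) = 0.771015 + (0.771015 − 0.767208)/3 = 0.772284
R(2,2) = 0.772284 + (0.772284 − 0.732994)/15 = 0.774903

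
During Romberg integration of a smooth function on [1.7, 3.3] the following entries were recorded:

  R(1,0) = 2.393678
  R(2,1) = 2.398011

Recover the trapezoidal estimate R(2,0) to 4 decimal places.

2.3969

From R(2,1) = (4·R(2,0) − R(1,0))/3, solve for R(2,0):
4·R(2,0) = 3·2.398011 + 2.393678 = 9.587711
R(2,0) = 2.396928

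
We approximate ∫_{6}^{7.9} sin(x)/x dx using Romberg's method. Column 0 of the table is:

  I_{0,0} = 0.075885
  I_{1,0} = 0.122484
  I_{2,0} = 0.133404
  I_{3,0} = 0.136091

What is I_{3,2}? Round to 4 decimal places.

Richardson extrapolation on the trapezoidal column (denominator 4−1=3):
I_{2,1} = 0.133404 + (0.133404 − 0.122484)/3 = 0.137044
I_{3,1} = (4·0.136091 − 0.133404) / 3 = 0.136987
I_{3,2} = 0.136987 + (0.136987 − 0.137044)/15 = 0.136983
(Column j=1 coincides with Simpson's rule on the same nodes.)

0.1370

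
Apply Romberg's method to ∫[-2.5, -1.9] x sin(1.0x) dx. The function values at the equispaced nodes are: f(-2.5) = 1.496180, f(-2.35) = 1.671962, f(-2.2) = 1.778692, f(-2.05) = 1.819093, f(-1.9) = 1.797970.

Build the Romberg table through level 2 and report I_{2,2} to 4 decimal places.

1.0408

I_{0,0} (trapezoid, 1 panel, h=0.6000): 0.988245
I_{1,0} (trapezoid, 2 panels, h=0.3000): 1.027730
I_{2,0} (trapezoid, 4 panels, h=0.1500): 1.037523
I_{1,1} = 1.027730 + (1.027730 − 0.988245)/3 = 1.040892
I_{2,1} = 1.037523 + (1.037523 − 1.027730)/3 = 1.040787
I_{2,2} = 1.040787 + (1.040787 − 1.040892)/15 = 1.040780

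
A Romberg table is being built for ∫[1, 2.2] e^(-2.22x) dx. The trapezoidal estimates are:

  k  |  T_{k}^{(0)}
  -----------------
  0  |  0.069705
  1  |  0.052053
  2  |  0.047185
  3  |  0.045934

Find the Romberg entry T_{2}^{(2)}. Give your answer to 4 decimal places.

0.0455

Richardson extrapolation on the trapezoidal column (denominator 4−1=3):
T_{1}^{(1)} = (4·0.052053 − 0.069705) / 3 = 0.046169
T_{2}^{(1)} = 0.047185 + (0.047185 − 0.052053)/3 = 0.045562
T_{2}^{(2)} = 0.045562 + (0.045562 − 0.046169)/15 = 0.045522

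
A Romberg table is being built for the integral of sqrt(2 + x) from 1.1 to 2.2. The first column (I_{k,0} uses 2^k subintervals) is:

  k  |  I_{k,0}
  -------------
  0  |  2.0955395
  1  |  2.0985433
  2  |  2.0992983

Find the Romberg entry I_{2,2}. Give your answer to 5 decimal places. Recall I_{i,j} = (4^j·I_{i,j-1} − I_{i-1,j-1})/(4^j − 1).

Richardson extrapolation on the trapezoidal column (denominator 4−1=3):
I_{1,1} = (4·2.0985433 − 2.0955395) / 3 = 2.0995446
I_{2,1} = (4·2.0992983 − 2.0985433) / 3 = 2.0995500
I_{2,2} = 2.0995500 + (2.0995500 − 2.0995446)/15 = 2.0995504

2.09955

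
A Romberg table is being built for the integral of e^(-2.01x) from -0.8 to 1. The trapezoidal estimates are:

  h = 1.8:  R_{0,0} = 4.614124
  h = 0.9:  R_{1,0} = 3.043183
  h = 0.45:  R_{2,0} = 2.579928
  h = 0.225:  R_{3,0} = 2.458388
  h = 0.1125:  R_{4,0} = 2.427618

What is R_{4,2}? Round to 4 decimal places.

2.4173

R_{3,1} = 2.458388 + (2.458388 − 2.579928)/3 = 2.417875
R_{4,1} = 2.427618 + (2.427618 − 2.458388)/3 = 2.417361
R_{4,2} = 2.417361 + (2.417361 − 2.417875)/15 = 2.417327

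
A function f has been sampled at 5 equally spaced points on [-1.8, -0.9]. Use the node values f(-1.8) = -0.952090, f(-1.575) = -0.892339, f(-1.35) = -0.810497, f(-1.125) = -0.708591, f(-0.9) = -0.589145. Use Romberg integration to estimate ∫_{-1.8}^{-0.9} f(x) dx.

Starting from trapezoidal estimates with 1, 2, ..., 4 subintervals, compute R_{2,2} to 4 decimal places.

R_{0,0} (trapezoid, 1 panel, h=0.9000): -0.693556
R_{1,0} (trapezoid, 2 panels, h=0.4500): -0.711502
R_{2,0} (trapezoid, 4 panels, h=0.2250): -0.715960
R_{1,1} = -0.711502 + (-0.711502 − (-0.693556))/3 = -0.717484
R_{2,1} = -0.715960 + (-0.715960 − (-0.711502))/3 = -0.717446
R_{2,2} = -0.717446 + (-0.717446 − (-0.717484))/15 = -0.717443

-0.7174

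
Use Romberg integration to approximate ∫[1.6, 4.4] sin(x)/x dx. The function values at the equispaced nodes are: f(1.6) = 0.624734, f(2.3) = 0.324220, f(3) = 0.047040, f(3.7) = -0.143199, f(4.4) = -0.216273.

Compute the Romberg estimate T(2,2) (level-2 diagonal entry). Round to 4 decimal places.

0.2867

T(0,0) (trapezoid, 1 panel, h=2.8000): 0.571845
T(1,0) (trapezoid, 2 panels, h=1.4000): 0.351779
T(2,0) (trapezoid, 4 panels, h=0.7000): 0.302604
T(1,1) = 0.351779 + (0.351779 − 0.571845)/3 = 0.278424
T(2,1) = 0.302604 + (0.302604 − 0.351779)/3 = 0.286212
T(2,2) = 0.286212 + (0.286212 − 0.278424)/15 = 0.286731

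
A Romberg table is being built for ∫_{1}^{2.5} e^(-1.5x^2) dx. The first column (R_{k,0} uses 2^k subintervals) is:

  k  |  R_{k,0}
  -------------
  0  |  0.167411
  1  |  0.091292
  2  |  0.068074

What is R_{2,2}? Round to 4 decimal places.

0.0600

Richardson extrapolation on the trapezoidal column (denominator 4−1=3):
R_{1,1} = 0.091292 + (0.091292 − 0.167411)/3 = 0.065919
R_{2,1} = 0.068074 + (0.068074 − 0.091292)/3 = 0.060335
R_{2,2} = 0.060335 + (0.060335 − 0.065919)/15 = 0.059963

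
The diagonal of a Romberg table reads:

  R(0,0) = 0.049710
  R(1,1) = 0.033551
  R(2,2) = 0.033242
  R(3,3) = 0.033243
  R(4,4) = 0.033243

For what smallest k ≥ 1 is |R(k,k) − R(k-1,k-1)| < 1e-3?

|R(1,1) − R(0,0)| = 0.016159 ≥ 1e-3
|R(2,2) − R(1,1)| = 0.000309 < 1e-3

k = 2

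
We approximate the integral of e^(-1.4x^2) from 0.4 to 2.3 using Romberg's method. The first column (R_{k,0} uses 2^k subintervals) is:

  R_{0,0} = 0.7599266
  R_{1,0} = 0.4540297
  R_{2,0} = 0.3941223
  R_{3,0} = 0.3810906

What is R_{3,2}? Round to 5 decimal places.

R_{2,1} = 0.3941223 + (0.3941223 − 0.4540297)/3 = 0.3741532
R_{3,1} = (4·0.3810906 − 0.3941223) / 3 = 0.3767467
R_{3,2} = 0.3767467 + (0.3767467 − 0.3741532)/15 = 0.3769196

0.37692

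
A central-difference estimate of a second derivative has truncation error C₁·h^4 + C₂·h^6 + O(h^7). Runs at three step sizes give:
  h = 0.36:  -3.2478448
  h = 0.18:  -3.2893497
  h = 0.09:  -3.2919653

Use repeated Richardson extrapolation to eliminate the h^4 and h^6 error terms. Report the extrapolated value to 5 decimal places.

-3.29214

First eliminate the h^4 term (factor 2^4 = 16):
  B₁ = (16·(-3.2893497) − (-3.2478448))/15 = -3.2921167
  B₂ = (16·(-3.2919653) − (-3.2893497))/15 = -3.2921397
Then eliminate the h^6 term (factor 2^6 = 64):
  (64·(-3.2921397) − (-3.2921167))/63 = -3.2921401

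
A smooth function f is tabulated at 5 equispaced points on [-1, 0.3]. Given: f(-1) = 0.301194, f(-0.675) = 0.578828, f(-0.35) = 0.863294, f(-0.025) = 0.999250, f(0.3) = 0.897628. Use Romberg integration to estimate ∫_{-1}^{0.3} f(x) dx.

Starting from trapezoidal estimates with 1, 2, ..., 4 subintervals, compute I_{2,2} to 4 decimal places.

1.0003

I_{0,0} (trapezoid, 1 panel, h=1.3000): 0.779234
I_{1,0} (trapezoid, 2 panels, h=0.6500): 0.950758
I_{2,0} (trapezoid, 4 panels, h=0.3250): 0.988254
I_{1,1} = 0.950758 + (0.950758 − 0.779234)/3 = 1.007933
I_{2,1} = 0.988254 + (0.988254 − 0.950758)/3 = 1.000753
I_{2,2} = 1.000753 + (1.000753 − 1.007933)/15 = 1.000274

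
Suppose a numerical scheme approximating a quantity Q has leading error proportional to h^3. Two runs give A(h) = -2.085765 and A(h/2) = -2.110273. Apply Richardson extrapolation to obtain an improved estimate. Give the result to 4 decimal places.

-2.1138

The leading error scales as h^3; refining by a factor of 2 reduces it by 2^3 = 8.
Extrapolated value = (8·A(h/2) − A(h)) / (8 − 1)
= (8·(-2.110273) − (-2.085765)) / 7
= -14.796419 / 7 = -2.113774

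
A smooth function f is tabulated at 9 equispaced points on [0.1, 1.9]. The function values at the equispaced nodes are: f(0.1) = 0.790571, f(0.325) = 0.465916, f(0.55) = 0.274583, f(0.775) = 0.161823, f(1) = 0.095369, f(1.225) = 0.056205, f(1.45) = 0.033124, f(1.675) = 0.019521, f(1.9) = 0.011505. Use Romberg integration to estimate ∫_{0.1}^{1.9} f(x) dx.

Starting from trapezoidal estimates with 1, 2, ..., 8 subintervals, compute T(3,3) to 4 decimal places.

T(0,0) (trapezoid, 1 panel, h=1.8000): 0.721868
T(1,0) (trapezoid, 2 panels, h=0.9000): 0.446766
T(2,0) (trapezoid, 4 panels, h=0.4500): 0.361851
T(3,0) (trapezoid, 8 panels, h=0.2250): 0.339205
T(1,1) = 0.446766 + (0.446766 − 0.721868)/3 = 0.355065
T(2,1) = 0.361851 + (0.361851 − 0.446766)/3 = 0.333546
T(3,1) = 0.339205 + (0.339205 − 0.361851)/3 = 0.331656
T(2,2) = 0.333546 + (0.333546 − 0.355065)/15 = 0.332111
T(3,2) = 0.331656 + (0.331656 − 0.333546)/15 = 0.331530
T(3,3) = 0.331530 + (0.331530 − 0.332111)/63 = 0.331521

0.3315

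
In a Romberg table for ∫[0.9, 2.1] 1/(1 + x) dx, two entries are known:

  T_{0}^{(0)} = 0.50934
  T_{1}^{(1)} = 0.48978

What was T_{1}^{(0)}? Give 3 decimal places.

0.495

From T_{1}^{(1)} = (4·T_{1}^{(0)} − T_{0}^{(0)})/3, solve for T_{1}^{(0)}:
4·T_{1}^{(0)} = 3·0.48978 + 0.50934 = 1.97868
T_{1}^{(0)} = 0.49467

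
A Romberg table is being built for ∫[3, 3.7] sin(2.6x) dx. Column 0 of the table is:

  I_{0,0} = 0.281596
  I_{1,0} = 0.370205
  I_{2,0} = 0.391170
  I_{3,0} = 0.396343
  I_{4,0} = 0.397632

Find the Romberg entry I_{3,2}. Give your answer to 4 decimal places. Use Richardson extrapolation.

Richardson extrapolation on the trapezoidal column (denominator 4−1=3):
I_{2,1} = 0.391170 + (0.391170 − 0.370205)/3 = 0.398158
I_{3,1} = (4·0.396343 − 0.391170) / 3 = 0.398067
I_{3,2} = 0.398067 + (0.398067 − 0.398158)/15 = 0.398061

0.3981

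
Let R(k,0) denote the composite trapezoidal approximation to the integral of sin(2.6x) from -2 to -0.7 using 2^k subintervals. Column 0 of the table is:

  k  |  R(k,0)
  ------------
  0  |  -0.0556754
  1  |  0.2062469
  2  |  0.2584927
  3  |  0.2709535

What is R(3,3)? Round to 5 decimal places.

0.27506

R(1,1) = 0.2062469 + (0.2062469 − (-0.0556754))/3 = 0.2935543
R(2,1) = 0.2584927 + (0.2584927 − 0.2062469)/3 = 0.2759080
R(3,1) = 0.2709535 + (0.2709535 − 0.2584927)/3 = 0.2751071
R(2,2) = (16·0.2759080 − 0.2935543) / 15 = 0.2747316
R(3,2) = 0.2751071 + (0.2751071 − 0.2759080)/15 = 0.2750537
R(3,3) = (64·0.2750537 − 0.2747316) / 63 = 0.2750588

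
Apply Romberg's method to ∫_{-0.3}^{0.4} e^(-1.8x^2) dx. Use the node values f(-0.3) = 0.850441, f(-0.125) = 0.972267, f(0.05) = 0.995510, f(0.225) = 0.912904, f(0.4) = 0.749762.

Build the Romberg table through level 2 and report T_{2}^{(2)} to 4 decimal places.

T_{0}^{(0)} (trapezoid, 1 panel, h=0.7000): 0.560071
T_{1}^{(0)} (trapezoid, 2 panels, h=0.3500): 0.628464
T_{2}^{(0)} (trapezoid, 4 panels, h=0.1750): 0.644137
T_{1}^{(1)} = 0.628464 + (0.628464 − 0.560071)/3 = 0.651262
T_{2}^{(1)} = 0.644137 + (0.644137 − 0.628464)/3 = 0.649361
T_{2}^{(2)} = 0.649361 + (0.649361 − 0.651262)/15 = 0.649234

0.6492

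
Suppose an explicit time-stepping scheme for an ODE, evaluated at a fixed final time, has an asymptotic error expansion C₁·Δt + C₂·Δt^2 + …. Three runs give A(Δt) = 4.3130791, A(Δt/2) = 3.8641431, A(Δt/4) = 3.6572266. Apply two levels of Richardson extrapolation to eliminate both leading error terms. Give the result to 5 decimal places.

3.46201

First eliminate the Δt term (factor 2^1 = 2):
  B₁ = (2·3.8641431 − 4.3130791)/1 = 3.4152071
  B₂ = (2·3.6572266 − 3.8641431)/1 = 3.4503101
Then eliminate the Δt^2 term (factor 2^2 = 4):
  (4·3.4503101 − 3.4152071)/3 = 3.4620111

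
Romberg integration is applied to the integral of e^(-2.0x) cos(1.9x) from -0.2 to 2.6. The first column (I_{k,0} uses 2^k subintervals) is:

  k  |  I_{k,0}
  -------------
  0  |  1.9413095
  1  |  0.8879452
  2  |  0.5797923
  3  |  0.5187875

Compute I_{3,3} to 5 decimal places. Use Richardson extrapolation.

0.50030

I_{1,1} = (4·0.8879452 − 1.9413095) / 3 = 0.5368238
I_{2,1} = (4·0.5797923 − 0.8879452) / 3 = 0.4770747
I_{3,1} = (4·0.5187875 − 0.5797923) / 3 = 0.4984526
I_{2,2} = 0.4770747 + (0.4770747 − 0.5368238)/15 = 0.4730914
I_{3,2} = 0.4984526 + (0.4984526 − 0.4770747)/15 = 0.4998778
I_{3,3} = (64·0.4998778 − 0.4730914) / 63 = 0.5003030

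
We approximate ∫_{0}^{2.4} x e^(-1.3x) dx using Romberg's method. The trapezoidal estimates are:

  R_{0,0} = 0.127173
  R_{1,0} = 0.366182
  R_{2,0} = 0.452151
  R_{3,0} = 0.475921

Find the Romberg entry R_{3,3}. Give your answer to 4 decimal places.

Richardson extrapolation on the trapezoidal column (denominator 4−1=3):
R_{1,1} = 0.366182 + (0.366182 − 0.127173)/3 = 0.445852
R_{2,1} = 0.452151 + (0.452151 − 0.366182)/3 = 0.480807
R_{3,1} = (4·0.475921 − 0.452151) / 3 = 0.483844
R_{2,2} = (16·0.480807 − 0.445852) / 15 = 0.483137
R_{3,2} = 0.483844 + (0.483844 − 0.480807)/15 = 0.484046
R_{3,3} = 0.484046 + (0.484046 − 0.483137)/63 = 0.484060
(Column j=1 coincides with Simpson's rule on the same nodes.)

0.4841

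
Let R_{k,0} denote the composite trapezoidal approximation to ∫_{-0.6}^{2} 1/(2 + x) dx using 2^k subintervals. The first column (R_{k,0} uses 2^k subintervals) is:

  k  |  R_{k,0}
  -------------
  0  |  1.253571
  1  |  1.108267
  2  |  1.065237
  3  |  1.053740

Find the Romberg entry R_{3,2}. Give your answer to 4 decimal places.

1.0498

R_{2,1} = 1.065237 + (1.065237 − 1.108267)/3 = 1.050894
R_{3,1} = 1.053740 + (1.053740 − 1.065237)/3 = 1.049908
R_{3,2} = 1.049908 + (1.049908 − 1.050894)/15 = 1.049842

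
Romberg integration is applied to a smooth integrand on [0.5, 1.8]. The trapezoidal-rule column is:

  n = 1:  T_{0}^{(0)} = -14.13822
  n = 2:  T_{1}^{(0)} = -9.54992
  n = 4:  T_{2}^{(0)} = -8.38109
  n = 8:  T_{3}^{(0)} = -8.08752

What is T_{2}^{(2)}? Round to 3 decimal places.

-7.990

Richardson extrapolation on the trapezoidal column (denominator 4−1=3):
T_{1}^{(1)} = -9.54992 + (-9.54992 − (-14.13822))/3 = -8.02049
T_{2}^{(1)} = (4·(-8.38109) − (-9.54992)) / 3 = -7.99148
T_{2}^{(2)} = -7.99148 + (-7.99148 − (-8.02049))/15 = -7.98955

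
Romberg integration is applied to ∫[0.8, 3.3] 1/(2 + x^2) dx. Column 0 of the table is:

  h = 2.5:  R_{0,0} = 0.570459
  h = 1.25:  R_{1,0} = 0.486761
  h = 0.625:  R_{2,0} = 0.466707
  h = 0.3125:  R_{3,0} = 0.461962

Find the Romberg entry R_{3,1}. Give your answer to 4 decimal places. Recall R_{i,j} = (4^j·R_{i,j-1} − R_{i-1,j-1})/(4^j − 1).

0.4604

R_{3,1} = 0.461962 + (0.461962 − 0.466707)/3 = 0.460380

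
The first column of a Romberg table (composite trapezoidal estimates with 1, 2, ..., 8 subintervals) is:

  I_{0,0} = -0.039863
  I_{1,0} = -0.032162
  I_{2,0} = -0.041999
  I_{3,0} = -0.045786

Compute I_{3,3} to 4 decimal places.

Richardson extrapolation on the trapezoidal column (denominator 4−1=3):
I_{1,1} = -0.032162 + (-0.032162 − (-0.039863))/3 = -0.029595
I_{2,1} = (4·(-0.041999) − (-0.032162)) / 3 = -0.045278
I_{3,1} = (4·(-0.045786) − (-0.041999)) / 3 = -0.047048
I_{2,2} = (16·(-0.045278) − (-0.029595)) / 15 = -0.046324
I_{3,2} = -0.047048 + (-0.047048 − (-0.045278))/15 = -0.047166
I_{3,3} = (64·(-0.047166) − (-0.046324)) / 63 = -0.047179
(Column j=1 coincides with Simpson's rule on the same nodes.)

-0.0472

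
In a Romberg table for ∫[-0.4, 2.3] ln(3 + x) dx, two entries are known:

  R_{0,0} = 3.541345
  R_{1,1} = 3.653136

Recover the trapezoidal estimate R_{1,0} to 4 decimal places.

3.6252

From R_{1,1} = (4·R_{1,0} − R_{0,0})/3, solve for R_{1,0}:
4·R_{1,0} = 3·3.653136 + 3.541345 = 14.500753
R_{1,0} = 3.625188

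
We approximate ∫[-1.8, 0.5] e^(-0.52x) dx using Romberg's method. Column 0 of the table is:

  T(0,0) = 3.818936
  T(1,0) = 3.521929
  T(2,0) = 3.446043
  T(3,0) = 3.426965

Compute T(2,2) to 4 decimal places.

3.4206

T(1,1) = (4·3.521929 − 3.818936) / 3 = 3.422927
T(2,1) = 3.446043 + (3.446043 − 3.521929)/3 = 3.420748
T(2,2) = (16·3.420748 − 3.422927) / 15 = 3.420603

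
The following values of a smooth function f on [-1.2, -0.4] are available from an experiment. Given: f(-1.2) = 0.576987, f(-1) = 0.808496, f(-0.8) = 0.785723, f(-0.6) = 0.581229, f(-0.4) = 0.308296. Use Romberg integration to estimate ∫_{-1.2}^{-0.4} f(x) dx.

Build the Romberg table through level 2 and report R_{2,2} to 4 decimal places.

0.5342

R_{0,0} (trapezoid, 1 panel, h=0.8000): 0.354113
R_{1,0} (trapezoid, 2 panels, h=0.4000): 0.491346
R_{2,0} (trapezoid, 4 panels, h=0.2000): 0.523618
R_{1,1} = 0.491346 + (0.491346 − 0.354113)/3 = 0.537090
R_{2,1} = 0.523618 + (0.523618 − 0.491346)/3 = 0.534375
R_{2,2} = 0.534375 + (0.534375 − 0.537090)/15 = 0.534194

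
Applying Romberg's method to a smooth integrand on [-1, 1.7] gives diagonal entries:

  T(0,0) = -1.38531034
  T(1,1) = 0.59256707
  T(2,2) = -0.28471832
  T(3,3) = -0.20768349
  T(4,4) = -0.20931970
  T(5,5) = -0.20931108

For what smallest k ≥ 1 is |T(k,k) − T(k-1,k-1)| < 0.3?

k = 3

|T(1,1) − T(0,0)| = 1.97787741 ≥ 0.3
|T(2,2) − T(1,1)| = 0.87728539 ≥ 0.3
|T(3,3) − T(2,2)| = 0.07703483 < 0.3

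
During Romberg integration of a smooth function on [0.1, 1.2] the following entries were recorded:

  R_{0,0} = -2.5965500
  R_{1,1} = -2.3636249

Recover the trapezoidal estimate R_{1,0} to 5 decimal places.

From R_{1,1} = (4·R_{1,0} − R_{0,0})/3, solve for R_{1,0}:
4·R_{1,0} = 3·(-2.3636249) + (-2.5965500) = -9.6874247
R_{1,0} = -2.4218562

-2.42186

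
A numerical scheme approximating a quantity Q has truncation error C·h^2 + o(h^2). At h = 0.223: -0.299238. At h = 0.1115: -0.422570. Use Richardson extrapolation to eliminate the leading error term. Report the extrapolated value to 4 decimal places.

-0.4637

The leading error scales as h^2; refining by a factor of 2 reduces it by 2^2 = 4.
Extrapolated value = (4·A(h/2) − A(h)) / (4 − 1)
= (4·(-0.422570) − (-0.299238)) / 3
= -1.391042 / 3 = -0.463681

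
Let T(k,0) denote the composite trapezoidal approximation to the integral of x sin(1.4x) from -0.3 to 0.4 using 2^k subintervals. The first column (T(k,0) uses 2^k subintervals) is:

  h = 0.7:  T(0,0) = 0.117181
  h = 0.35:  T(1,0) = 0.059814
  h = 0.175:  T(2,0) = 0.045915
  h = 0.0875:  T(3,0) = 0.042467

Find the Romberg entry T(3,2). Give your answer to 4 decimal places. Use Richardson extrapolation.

0.0413

T(2,1) = 0.045915 + (0.045915 − 0.059814)/3 = 0.041282
T(3,1) = (4·0.042467 − 0.045915) / 3 = 0.041318
T(3,2) = 0.041318 + (0.041318 − 0.041282)/15 = 0.041320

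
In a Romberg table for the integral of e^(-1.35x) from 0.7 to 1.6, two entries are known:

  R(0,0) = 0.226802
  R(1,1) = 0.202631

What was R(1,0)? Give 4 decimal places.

From R(1,1) = (4·R(1,0) − R(0,0))/3, solve for R(1,0):
4·R(1,0) = 3·0.202631 + 0.226802 = 0.834695
R(1,0) = 0.208674

0.2087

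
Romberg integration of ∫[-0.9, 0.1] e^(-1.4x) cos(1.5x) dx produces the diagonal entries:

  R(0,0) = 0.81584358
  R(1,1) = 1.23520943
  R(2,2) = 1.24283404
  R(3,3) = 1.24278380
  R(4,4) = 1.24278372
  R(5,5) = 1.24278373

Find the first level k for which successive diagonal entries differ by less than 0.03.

k = 2

|R(1,1) − R(0,0)| = 0.41936585 ≥ 0.03
|R(2,2) − R(1,1)| = 0.00762461 < 0.03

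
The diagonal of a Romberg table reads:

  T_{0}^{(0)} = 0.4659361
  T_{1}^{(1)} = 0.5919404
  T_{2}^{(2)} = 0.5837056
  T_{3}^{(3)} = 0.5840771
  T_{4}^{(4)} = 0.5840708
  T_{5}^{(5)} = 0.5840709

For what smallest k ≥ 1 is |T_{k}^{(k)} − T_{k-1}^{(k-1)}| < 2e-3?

k = 3

|T_{1}^{(1)} − T_{0}^{(0)}| = 0.1260043 ≥ 2e-3
|T_{2}^{(2)} − T_{1}^{(1)}| = 0.0082348 ≥ 2e-3
|T_{3}^{(3)} − T_{2}^{(2)}| = 0.0003715 < 2e-3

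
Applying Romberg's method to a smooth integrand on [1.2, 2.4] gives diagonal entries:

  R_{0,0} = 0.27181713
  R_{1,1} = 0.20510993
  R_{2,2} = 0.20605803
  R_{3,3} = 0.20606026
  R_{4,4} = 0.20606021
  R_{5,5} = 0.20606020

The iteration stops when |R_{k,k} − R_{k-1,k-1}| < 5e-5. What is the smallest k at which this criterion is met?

k = 3

|R_{1,1} − R_{0,0}| = 0.06670720 ≥ 5e-5
|R_{2,2} − R_{1,1}| = 0.00094810 ≥ 5e-5
|R_{3,3} − R_{2,2}| = 0.00000223 < 5e-5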